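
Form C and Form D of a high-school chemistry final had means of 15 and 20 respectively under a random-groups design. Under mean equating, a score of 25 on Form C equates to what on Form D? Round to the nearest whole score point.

30

Mean equating: y = x + (M_Y − M_X) = 25 + (20 − 15) = 30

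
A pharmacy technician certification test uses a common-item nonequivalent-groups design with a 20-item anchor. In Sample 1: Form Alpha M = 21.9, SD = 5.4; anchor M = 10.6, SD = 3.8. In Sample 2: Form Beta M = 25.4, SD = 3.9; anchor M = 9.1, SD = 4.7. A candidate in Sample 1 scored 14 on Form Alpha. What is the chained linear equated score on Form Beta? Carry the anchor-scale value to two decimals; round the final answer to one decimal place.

Form Alpha → anchor (Sample 1): v = (3.8/5.4)(14 − 21.9) + 10.6 = 5.04
anchor → Form Beta (Sample 2): y = (3.9/4.7)(5.04 − 9.1) + 25.4 = 22.0

22.0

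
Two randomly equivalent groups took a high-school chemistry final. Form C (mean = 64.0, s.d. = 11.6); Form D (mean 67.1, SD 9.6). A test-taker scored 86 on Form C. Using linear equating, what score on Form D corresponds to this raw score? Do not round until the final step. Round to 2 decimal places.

Linear equating: y = (SD_Y/SD_X)(x − M_X) + M_Y
y = (9.6/11.6)(86 − 64.0) + 67.1
y = 0.827586 × 22.0 + 67.1 = 18.2069 + 67.1 = 85.31

85.31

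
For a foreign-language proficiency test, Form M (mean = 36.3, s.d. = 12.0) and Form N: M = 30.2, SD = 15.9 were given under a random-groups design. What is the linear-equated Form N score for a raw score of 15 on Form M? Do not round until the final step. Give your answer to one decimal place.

Linear equating: y = (SD_Y/SD_X)(x − M_X) + M_Y
y = (15.9/12.0)(15 − 36.3) + 30.2
y = 1.325000 × -21.3 + 30.2 = -28.2225 + 30.2 = 2.0

2.0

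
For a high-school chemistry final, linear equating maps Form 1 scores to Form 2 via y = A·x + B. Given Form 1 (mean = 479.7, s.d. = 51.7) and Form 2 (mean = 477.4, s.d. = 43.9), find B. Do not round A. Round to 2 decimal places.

A = SD_Y / SD_X = 43.9 / 51.7 = 0.849130
B = M_Y − A·M_X = 477.4 − 0.849130 × 479.7 = 70.07

70.07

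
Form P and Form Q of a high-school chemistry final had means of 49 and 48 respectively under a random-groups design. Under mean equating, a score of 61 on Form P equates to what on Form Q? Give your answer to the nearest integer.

Mean equating: y = x + (M_Y − M_X) = 61 + (48 − 49) = 60

60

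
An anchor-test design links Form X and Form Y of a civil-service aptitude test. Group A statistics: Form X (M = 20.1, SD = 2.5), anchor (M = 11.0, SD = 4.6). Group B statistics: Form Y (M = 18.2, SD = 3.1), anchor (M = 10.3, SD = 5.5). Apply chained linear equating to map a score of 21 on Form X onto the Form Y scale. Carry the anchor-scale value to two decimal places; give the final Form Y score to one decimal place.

Form X → anchor (Group A): v = (4.6/2.5)(21 − 20.1) + 11.0 = 12.66
anchor → Form Y (Group B): y = (3.1/5.5)(12.66 − 10.3) + 18.2 = 19.5

19.5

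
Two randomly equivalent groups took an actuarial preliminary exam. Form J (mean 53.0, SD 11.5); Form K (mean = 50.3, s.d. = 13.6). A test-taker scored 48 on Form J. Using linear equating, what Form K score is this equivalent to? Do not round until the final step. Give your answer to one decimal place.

44.4

Linear equating: y = (SD_Y/SD_X)(x − M_X) + M_Y
y = (13.6/11.5)(48 − 53.0) + 50.3
y = 1.182609 × -5.0 + 50.3 = -5.9130 + 50.3 = 44.4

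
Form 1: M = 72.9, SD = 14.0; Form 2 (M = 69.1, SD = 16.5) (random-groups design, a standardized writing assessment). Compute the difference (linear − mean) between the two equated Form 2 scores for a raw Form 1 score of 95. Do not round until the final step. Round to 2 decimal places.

Mean-equated: 95 + (69.1 − 72.9) = 91.20
Linear-equated: (16.5/14.0)(95 − 72.9) + 69.1 = 95.146
Difference = 95.146 − 91.20 = 3.95

3.95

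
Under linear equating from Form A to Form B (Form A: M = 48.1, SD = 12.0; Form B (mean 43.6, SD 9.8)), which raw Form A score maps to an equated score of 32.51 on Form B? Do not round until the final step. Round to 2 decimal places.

Invert y = (SD_Y/SD_X)(x − M_X) + M_Y:
x = (SD_X/SD_Y)(y − M_Y) + M_X = (12.0/9.8)(32.51 − 43.6) + 48.1
x = 1.224490 × -11.090 + 48.1 = 34.52

34.52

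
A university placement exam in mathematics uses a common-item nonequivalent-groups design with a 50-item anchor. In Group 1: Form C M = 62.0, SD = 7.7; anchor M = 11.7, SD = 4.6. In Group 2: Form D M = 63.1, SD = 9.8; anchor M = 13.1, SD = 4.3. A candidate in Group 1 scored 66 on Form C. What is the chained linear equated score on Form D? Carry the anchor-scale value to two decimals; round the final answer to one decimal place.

65.4

Form C → anchor (Group 1): v = (4.6/7.7)(66 − 62.0) + 11.7 = 14.09
anchor → Form D (Group 2): y = (9.8/4.3)(14.09 − 13.1) + 63.1 = 65.4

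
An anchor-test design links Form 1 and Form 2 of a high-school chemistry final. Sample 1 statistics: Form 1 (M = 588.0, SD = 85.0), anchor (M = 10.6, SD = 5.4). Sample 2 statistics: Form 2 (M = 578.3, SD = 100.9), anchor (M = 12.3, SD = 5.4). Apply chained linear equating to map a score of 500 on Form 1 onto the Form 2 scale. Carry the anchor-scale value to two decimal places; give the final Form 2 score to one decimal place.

442.1

Form 1 → anchor (Sample 1): v = (5.4/85.0)(500 − 588.0) + 10.6 = 5.01
anchor → Form 2 (Sample 2): y = (100.9/5.4)(5.01 − 12.3) + 578.3 = 442.1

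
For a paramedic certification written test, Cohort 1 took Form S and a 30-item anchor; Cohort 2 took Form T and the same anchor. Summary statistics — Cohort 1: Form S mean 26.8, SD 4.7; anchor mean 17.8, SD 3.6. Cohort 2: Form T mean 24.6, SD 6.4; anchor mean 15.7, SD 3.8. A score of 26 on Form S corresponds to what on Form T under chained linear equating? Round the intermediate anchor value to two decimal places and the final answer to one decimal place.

27.1

Form S → anchor (Cohort 1): v = (3.6/4.7)(26 − 26.8) + 17.8 = 17.19
anchor → Form T (Cohort 2): y = (6.4/3.8)(17.19 − 15.7) + 24.6 = 27.1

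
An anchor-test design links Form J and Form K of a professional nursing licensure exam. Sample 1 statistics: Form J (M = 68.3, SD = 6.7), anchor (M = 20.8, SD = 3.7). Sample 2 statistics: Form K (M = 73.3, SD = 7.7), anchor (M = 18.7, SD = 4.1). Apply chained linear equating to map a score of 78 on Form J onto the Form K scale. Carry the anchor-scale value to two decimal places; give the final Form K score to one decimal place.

Form J → anchor (Sample 1): v = (3.7/6.7)(78 − 68.3) + 20.8 = 26.16
anchor → Form K (Sample 2): y = (7.7/4.1)(26.16 − 18.7) + 73.3 = 87.3

87.3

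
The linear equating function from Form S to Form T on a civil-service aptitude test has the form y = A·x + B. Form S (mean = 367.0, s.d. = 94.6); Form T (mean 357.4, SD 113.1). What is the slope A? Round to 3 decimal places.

A = SD_Y / SD_X = 113.1 / 94.6 = 1.196

1.196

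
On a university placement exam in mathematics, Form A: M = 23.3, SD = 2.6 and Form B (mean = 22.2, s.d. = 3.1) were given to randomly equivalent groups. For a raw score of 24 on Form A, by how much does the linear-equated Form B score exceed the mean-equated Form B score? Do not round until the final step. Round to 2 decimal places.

0.13

Mean-equated: 24 + (22.2 − 23.3) = 22.90
Linear-equated: (3.1/2.6)(24 − 23.3) + 22.2 = 23.035
Difference = 23.035 − 22.90 = 0.13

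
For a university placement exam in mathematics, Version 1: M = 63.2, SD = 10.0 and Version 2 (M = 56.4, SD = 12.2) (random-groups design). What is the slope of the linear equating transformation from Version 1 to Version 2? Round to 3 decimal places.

A = SD_Y / SD_X = 12.2 / 10.0 = 1.220

1.220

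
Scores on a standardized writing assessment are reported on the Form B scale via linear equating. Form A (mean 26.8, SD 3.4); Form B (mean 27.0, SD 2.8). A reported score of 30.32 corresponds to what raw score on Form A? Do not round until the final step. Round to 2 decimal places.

30.83

Invert y = (SD_Y/SD_X)(x − M_X) + M_Y:
x = (SD_X/SD_Y)(y − M_Y) + M_X = (3.4/2.8)(30.32 − 27.0) + 26.8
x = 1.214286 × 3.320 + 26.8 = 30.83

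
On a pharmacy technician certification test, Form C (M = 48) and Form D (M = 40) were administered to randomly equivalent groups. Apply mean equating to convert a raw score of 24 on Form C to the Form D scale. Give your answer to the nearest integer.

16

Mean equating: y = x + (M_Y − M_X) = 24 + (40 − 48) = 16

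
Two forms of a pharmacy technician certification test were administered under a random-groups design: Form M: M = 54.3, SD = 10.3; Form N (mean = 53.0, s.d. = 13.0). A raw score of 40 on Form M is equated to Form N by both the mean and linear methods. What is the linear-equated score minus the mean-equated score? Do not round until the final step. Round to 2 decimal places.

Mean-equated: 40 + (53.0 − 54.3) = 38.70
Linear-equated: (13.0/10.3)(40 − 54.3) + 53.0 = 34.951
Difference = 34.951 − 38.70 = -3.75

-3.75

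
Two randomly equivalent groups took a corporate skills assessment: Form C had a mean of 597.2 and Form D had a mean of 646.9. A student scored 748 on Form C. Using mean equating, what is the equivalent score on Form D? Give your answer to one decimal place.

Mean equating: y = x + (M_Y − M_X) = 748 + (646.9 − 597.2) = 797.7

797.7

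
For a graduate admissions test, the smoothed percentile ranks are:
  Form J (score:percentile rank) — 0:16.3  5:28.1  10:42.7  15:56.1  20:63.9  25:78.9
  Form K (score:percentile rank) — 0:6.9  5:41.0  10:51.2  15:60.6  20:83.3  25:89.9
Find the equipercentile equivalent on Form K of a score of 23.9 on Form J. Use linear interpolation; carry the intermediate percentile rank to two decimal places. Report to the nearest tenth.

PR of 23.9 on Form J: 63.9 + (23.9 − 20)/(25 − 20) × (78.9 − 63.9) = 75.60
On Form K, PR 75.60 falls between score 15 (PR 60.6) and 20 (PR 83.3).
Interpolate: 15 + (75.60 − 60.6)/(83.3 − 60.6) × (20 − 15) = 18.3

18.3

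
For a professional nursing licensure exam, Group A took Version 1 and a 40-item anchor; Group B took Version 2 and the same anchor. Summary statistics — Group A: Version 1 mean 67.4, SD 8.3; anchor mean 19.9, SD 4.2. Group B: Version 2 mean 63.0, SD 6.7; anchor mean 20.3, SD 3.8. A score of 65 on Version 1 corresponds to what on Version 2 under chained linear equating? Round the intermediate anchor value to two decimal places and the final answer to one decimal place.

Version 1 → anchor (Group A): v = (4.2/8.3)(65 − 67.4) + 19.9 = 18.69
anchor → Version 2 (Group B): y = (6.7/3.8)(18.69 − 20.3) + 63.0 = 60.2

60.2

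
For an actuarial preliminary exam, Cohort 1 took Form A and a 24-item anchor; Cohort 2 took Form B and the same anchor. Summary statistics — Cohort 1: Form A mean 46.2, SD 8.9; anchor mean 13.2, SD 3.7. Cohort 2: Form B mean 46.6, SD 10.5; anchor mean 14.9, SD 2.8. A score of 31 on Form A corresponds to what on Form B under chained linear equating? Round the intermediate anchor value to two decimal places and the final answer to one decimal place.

Form A → anchor (Cohort 1): v = (3.7/8.9)(31 − 46.2) + 13.2 = 6.88
anchor → Form B (Cohort 2): y = (10.5/2.8)(6.88 − 14.9) + 46.6 = 16.5

16.5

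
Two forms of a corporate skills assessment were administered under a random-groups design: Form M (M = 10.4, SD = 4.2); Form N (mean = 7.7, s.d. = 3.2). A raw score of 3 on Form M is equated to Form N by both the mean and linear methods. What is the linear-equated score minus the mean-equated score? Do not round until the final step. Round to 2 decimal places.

Mean-equated: 3 + (7.7 − 10.4) = 0.30
Linear-equated: (3.2/4.2)(3 − 10.4) + 7.7 = 2.062
Difference = 2.062 − 0.30 = 1.76

1.76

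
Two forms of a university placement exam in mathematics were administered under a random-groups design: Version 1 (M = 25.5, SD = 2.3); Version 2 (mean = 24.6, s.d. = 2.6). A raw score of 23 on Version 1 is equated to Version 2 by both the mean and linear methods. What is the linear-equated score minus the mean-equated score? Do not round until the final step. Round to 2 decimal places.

Mean-equated: 23 + (24.6 − 25.5) = 22.10
Linear-equated: (2.6/2.3)(23 − 25.5) + 24.6 = 21.774
Difference = 21.774 − 22.10 = -0.33

-0.33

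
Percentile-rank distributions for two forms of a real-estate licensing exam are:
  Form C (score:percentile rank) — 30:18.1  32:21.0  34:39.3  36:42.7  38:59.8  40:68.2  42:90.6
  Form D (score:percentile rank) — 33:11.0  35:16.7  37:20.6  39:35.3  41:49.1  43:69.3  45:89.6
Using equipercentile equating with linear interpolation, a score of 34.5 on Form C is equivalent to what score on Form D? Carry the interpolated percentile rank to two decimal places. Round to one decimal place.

39.7

PR of 34.5 on Form C: 39.3 + (34.5 − 34)/(36 − 34) × (42.7 − 39.3) = 40.15
On Form D, PR 40.15 falls between score 39 (PR 35.3) and 41 (PR 49.1).
Interpolate: 39 + (40.15 − 35.3)/(49.1 − 35.3) × (41 − 39) = 39.7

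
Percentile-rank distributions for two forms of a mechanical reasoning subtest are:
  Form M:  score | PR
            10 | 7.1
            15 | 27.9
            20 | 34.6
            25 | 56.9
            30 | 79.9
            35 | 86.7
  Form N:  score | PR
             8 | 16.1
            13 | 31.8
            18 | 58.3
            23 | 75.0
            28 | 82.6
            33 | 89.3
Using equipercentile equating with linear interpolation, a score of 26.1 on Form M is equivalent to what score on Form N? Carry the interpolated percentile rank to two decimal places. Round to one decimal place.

19.1

PR of 26.1 on Form M: 56.9 + (26.1 − 25)/(30 − 25) × (79.9 − 56.9) = 61.96
On Form N, PR 61.96 falls between score 18 (PR 58.3) and 23 (PR 75.0).
Interpolate: 18 + (61.96 − 58.3)/(75.0 − 58.3) × (23 − 18) = 19.1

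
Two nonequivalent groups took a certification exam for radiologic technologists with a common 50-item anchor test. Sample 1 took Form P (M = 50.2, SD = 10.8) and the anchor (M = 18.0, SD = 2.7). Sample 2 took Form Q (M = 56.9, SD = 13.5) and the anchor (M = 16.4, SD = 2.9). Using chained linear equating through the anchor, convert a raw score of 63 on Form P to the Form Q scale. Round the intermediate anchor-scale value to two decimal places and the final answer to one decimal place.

Form P → anchor (Sample 1): v = (2.7/10.8)(63 − 50.2) + 18.0 = 21.20
anchor → Form Q (Sample 2): y = (13.5/2.9)(21.20 − 16.4) + 56.9 = 79.2

79.2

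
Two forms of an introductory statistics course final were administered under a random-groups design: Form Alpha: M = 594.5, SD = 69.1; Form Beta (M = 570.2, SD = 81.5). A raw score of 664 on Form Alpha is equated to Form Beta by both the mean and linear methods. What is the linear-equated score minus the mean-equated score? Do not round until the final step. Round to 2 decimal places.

Mean-equated: 664 + (570.2 − 594.5) = 639.70
Linear-equated: (81.5/69.1)(664 − 594.5) + 570.2 = 652.172
Difference = 652.172 − 639.70 = 12.47

12.47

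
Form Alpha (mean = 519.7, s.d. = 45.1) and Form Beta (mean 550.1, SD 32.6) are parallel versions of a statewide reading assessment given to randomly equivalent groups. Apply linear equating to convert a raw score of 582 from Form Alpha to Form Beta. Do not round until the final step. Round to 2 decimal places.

Linear equating: y = (SD_Y/SD_X)(x − M_X) + M_Y
y = (32.6/45.1)(582 − 519.7) + 550.1
y = 0.722838 × 62.3 + 550.1 = 45.0328 + 550.1 = 595.13

595.13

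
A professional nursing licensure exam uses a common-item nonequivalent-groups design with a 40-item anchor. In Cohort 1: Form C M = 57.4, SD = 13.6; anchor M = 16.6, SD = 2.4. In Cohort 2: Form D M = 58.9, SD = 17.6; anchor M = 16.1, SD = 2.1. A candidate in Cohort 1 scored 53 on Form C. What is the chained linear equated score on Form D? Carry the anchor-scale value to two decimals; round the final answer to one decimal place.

56.6

Form C → anchor (Cohort 1): v = (2.4/13.6)(53 − 57.4) + 16.6 = 15.82
anchor → Form D (Cohort 2): y = (17.6/2.1)(15.82 − 16.1) + 58.9 = 56.6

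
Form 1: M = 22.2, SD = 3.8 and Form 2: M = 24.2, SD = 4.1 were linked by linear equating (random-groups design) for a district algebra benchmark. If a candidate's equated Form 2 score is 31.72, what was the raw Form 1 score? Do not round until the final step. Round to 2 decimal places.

29.17

Invert y = (SD_Y/SD_X)(x − M_X) + M_Y:
x = (SD_X/SD_Y)(y − M_Y) + M_X = (3.8/4.1)(31.72 − 24.2) + 22.2
x = 0.926829 × 7.520 + 22.2 = 29.17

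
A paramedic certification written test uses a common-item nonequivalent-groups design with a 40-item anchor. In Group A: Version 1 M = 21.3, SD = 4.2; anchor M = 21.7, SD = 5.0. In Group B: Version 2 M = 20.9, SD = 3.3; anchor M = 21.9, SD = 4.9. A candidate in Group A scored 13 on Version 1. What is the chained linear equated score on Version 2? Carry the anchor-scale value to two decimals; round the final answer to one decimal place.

14.1

Version 1 → anchor (Group A): v = (5.0/4.2)(13 − 21.3) + 21.7 = 11.82
anchor → Version 2 (Group B): y = (3.3/4.9)(11.82 − 21.9) + 20.9 = 14.1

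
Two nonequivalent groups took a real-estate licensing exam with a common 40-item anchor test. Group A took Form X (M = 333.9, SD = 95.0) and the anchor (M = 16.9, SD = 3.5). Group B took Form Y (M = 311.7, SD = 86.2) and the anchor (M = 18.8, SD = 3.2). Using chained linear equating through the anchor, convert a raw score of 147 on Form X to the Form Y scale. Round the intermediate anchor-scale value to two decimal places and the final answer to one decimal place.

74.9

Form X → anchor (Group A): v = (3.5/95.0)(147 − 333.9) + 16.9 = 10.01
anchor → Form Y (Group B): y = (86.2/3.2)(10.01 − 18.8) + 311.7 = 74.9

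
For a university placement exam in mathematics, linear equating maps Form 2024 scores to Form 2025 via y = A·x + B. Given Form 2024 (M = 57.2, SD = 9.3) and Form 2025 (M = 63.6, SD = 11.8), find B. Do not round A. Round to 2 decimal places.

A = SD_Y / SD_X = 11.8 / 9.3 = 1.268817
B = M_Y − A·M_X = 63.6 − 1.268817 × 57.2 = -8.98

-8.98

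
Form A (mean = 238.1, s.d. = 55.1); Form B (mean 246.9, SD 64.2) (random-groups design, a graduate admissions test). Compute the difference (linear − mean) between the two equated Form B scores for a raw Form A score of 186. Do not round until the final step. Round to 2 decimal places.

Mean-equated: 186 + (246.9 − 238.1) = 194.80
Linear-equated: (64.2/55.1)(186 − 238.1) + 246.9 = 186.195
Difference = 186.195 − 194.80 = -8.60

-8.60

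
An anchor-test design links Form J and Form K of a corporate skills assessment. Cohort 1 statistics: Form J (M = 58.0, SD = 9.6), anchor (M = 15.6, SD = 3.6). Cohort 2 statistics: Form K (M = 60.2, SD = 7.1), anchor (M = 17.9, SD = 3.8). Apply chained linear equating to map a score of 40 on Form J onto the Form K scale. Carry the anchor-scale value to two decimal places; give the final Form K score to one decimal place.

43.3

Form J → anchor (Cohort 1): v = (3.6/9.6)(40 − 58.0) + 15.6 = 8.85
anchor → Form K (Cohort 2): y = (7.1/3.8)(8.85 − 17.9) + 60.2 = 43.3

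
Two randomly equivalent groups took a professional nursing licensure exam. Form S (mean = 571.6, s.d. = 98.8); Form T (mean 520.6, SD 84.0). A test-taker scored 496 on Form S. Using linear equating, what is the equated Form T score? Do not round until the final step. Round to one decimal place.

Linear equating: y = (SD_Y/SD_X)(x − M_X) + M_Y
y = (84.0/98.8)(496 − 571.6) + 520.6
y = 0.850202 × -75.6 + 520.6 = -64.2753 + 520.6 = 456.3

456.3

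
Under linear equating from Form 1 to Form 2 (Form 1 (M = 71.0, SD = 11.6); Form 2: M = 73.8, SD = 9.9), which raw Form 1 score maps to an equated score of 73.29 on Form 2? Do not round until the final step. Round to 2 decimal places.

Invert y = (SD_Y/SD_X)(x − M_X) + M_Y:
x = (SD_X/SD_Y)(y − M_Y) + M_X = (11.6/9.9)(73.29 − 73.8) + 71.0
x = 1.171717 × -0.510 + 71.0 = 70.40

70.40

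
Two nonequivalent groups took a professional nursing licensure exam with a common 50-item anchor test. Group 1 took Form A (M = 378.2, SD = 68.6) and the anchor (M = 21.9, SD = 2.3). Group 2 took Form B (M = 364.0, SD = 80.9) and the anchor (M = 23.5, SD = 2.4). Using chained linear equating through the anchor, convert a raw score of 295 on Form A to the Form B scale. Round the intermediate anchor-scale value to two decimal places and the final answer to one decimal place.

Form A → anchor (Group 1): v = (2.3/68.6)(295 − 378.2) + 21.9 = 19.11
anchor → Form B (Group 2): y = (80.9/2.4)(19.11 − 23.5) + 364.0 = 216.0

216.0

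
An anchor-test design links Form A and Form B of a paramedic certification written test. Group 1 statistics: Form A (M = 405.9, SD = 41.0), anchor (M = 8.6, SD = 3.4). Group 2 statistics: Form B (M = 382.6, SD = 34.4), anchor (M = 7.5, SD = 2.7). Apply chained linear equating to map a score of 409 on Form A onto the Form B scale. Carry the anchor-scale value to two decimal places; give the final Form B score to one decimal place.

399.9

Form A → anchor (Group 1): v = (3.4/41.0)(409 − 405.9) + 8.6 = 8.86
anchor → Form B (Group 2): y = (34.4/2.7)(8.86 − 7.5) + 382.6 = 399.9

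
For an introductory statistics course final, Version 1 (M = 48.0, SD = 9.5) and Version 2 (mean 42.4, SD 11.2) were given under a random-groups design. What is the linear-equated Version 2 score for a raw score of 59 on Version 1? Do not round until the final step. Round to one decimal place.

Linear equating: y = (SD_Y/SD_X)(x − M_X) + M_Y
y = (11.2/9.5)(59 − 48.0) + 42.4
y = 1.178947 × 11.0 + 42.4 = 12.9684 + 42.4 = 55.4

55.4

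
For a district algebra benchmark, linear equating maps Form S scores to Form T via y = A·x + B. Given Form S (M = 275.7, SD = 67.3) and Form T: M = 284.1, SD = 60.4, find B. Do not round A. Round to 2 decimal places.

A = SD_Y / SD_X = 60.4 / 67.3 = 0.897474
B = M_Y − A·M_X = 284.1 − 0.897474 × 275.7 = 36.67

36.67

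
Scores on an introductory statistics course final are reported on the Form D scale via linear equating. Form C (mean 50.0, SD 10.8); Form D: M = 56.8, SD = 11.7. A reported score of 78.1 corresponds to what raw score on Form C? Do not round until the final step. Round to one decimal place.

Invert y = (SD_Y/SD_X)(x − M_X) + M_Y:
x = (SD_X/SD_Y)(y − M_Y) + M_X = (10.8/11.7)(78.1 − 56.8) + 50.0
x = 0.923077 × 21.300 + 50.0 = 69.7

69.7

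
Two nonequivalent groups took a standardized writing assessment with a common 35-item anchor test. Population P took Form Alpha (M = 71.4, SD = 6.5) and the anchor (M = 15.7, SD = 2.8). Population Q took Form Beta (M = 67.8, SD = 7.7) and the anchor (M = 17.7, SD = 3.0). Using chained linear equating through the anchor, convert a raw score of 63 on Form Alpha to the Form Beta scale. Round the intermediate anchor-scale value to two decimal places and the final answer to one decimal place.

53.4

Form Alpha → anchor (Population P): v = (2.8/6.5)(63 − 71.4) + 15.7 = 12.08
anchor → Form Beta (Population Q): y = (7.7/3.0)(12.08 − 17.7) + 67.8 = 53.4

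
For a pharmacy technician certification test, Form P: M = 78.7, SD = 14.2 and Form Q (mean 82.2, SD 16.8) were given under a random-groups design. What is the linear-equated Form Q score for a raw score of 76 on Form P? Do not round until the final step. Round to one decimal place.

Linear equating: y = (SD_Y/SD_X)(x − M_X) + M_Y
y = (16.8/14.2)(76 − 78.7) + 82.2
y = 1.183099 × -2.7 + 82.2 = -3.1944 + 82.2 = 79.0

79.0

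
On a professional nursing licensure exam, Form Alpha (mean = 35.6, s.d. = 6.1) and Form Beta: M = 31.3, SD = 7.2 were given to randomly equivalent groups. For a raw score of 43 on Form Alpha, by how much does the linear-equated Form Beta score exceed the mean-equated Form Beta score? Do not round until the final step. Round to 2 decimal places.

Mean-equated: 43 + (31.3 − 35.6) = 38.70
Linear-equated: (7.2/6.1)(43 − 35.6) + 31.3 = 40.034
Difference = 40.034 − 38.70 = 1.33

1.33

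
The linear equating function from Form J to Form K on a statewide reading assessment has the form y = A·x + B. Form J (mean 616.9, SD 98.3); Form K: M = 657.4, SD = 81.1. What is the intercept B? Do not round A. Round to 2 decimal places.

A = SD_Y / SD_X = 81.1 / 98.3 = 0.825025
B = M_Y − A·M_X = 657.4 − 0.825025 × 616.9 = 148.44

148.44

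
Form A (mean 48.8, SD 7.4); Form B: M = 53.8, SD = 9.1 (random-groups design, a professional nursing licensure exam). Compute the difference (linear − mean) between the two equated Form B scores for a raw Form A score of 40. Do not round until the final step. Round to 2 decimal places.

Mean-equated: 40 + (53.8 − 48.8) = 45.00
Linear-equated: (9.1/7.4)(40 − 48.8) + 53.8 = 42.978
Difference = 42.978 − 45.00 = -2.02

-2.02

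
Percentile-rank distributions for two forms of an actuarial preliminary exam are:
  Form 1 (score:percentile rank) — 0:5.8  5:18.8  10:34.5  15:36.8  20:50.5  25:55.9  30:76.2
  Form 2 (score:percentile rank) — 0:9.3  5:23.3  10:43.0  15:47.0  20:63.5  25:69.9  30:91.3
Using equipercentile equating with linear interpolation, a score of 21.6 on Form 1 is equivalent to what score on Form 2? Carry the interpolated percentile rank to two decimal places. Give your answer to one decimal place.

PR of 21.6 on Form 1: 50.5 + (21.6 − 20)/(25 − 20) × (55.9 − 50.5) = 52.23
On Form 2, PR 52.23 falls between score 15 (PR 47.0) and 20 (PR 63.5).
Interpolate: 15 + (52.23 − 47.0)/(63.5 − 47.0) × (20 − 15) = 16.6

16.6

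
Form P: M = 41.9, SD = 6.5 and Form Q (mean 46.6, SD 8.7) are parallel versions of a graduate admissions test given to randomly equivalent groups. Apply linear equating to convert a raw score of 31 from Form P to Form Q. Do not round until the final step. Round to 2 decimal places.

Linear equating: y = (SD_Y/SD_X)(x − M_X) + M_Y
y = (8.7/6.5)(31 − 41.9) + 46.6
y = 1.338462 × -10.9 + 46.6 = -14.5892 + 46.6 = 32.01

32.01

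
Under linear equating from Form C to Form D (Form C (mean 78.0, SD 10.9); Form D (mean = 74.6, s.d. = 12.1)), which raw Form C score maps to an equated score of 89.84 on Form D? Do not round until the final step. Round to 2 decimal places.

91.73

Invert y = (SD_Y/SD_X)(x − M_X) + M_Y:
x = (SD_X/SD_Y)(y − M_Y) + M_X = (10.9/12.1)(89.84 − 74.6) + 78.0
x = 0.900826 × 15.240 + 78.0 = 91.73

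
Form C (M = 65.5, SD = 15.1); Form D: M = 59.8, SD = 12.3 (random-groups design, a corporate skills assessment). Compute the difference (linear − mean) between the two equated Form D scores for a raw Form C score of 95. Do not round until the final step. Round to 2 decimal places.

-5.47

Mean-equated: 95 + (59.8 − 65.5) = 89.30
Linear-equated: (12.3/15.1)(95 − 65.5) + 59.8 = 83.830
Difference = 83.830 − 89.30 = -5.47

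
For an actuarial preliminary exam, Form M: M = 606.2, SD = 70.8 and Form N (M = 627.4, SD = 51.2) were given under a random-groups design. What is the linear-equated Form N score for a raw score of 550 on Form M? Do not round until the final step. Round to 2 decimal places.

586.76

Linear equating: y = (SD_Y/SD_X)(x − M_X) + M_Y
y = (51.2/70.8)(550 − 606.2) + 627.4
y = 0.723164 × -56.2 + 627.4 = -40.6418 + 627.4 = 586.76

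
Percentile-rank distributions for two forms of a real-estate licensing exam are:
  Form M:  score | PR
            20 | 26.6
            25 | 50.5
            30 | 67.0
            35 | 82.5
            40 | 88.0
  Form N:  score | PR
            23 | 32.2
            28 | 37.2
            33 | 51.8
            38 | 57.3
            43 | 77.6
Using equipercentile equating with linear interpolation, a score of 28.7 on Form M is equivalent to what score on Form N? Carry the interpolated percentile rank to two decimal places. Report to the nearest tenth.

39.3

PR of 28.7 on Form M: 50.5 + (28.7 − 25)/(30 − 25) × (67.0 − 50.5) = 62.71
On Form N, PR 62.71 falls between score 38 (PR 57.3) and 43 (PR 77.6).
Interpolate: 38 + (62.71 − 57.3)/(77.6 − 57.3) × (43 − 38) = 39.3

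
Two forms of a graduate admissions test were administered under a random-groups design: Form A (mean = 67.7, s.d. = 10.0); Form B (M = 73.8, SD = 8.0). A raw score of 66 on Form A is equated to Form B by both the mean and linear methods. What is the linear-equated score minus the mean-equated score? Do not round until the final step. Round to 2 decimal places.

0.34

Mean-equated: 66 + (73.8 − 67.7) = 72.10
Linear-equated: (8.0/10.0)(66 − 67.7) + 73.8 = 72.440
Difference = 72.440 − 72.10 = 0.34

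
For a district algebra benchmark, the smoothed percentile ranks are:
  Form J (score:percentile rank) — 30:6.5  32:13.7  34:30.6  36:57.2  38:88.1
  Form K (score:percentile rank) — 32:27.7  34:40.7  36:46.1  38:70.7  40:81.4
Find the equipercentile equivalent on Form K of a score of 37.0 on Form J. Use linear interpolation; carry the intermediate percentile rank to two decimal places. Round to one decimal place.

PR of 37.0 on Form J: 57.2 + (37.0 − 36)/(38 − 36) × (88.1 − 57.2) = 72.65
On Form K, PR 72.65 falls between score 38 (PR 70.7) and 40 (PR 81.4).
Interpolate: 38 + (72.65 − 70.7)/(81.4 − 70.7) × (40 − 38) = 38.4

38.4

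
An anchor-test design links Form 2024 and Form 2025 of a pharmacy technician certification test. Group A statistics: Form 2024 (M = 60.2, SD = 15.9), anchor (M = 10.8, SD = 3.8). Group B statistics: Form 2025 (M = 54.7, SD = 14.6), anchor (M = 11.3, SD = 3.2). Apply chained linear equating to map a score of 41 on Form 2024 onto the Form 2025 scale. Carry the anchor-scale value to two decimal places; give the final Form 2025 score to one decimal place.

Form 2024 → anchor (Group A): v = (3.8/15.9)(41 − 60.2) + 10.8 = 6.21
anchor → Form 2025 (Group B): y = (14.6/3.2)(6.21 − 11.3) + 54.7 = 31.5

31.5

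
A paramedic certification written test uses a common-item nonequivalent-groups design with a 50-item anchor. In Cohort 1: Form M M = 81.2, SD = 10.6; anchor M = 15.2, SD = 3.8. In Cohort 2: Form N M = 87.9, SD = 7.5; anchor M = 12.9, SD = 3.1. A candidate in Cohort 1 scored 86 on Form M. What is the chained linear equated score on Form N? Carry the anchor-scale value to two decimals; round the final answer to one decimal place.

Form M → anchor (Cohort 1): v = (3.8/10.6)(86 − 81.2) + 15.2 = 16.92
anchor → Form N (Cohort 2): y = (7.5/3.1)(16.92 − 12.9) + 87.9 = 97.6

97.6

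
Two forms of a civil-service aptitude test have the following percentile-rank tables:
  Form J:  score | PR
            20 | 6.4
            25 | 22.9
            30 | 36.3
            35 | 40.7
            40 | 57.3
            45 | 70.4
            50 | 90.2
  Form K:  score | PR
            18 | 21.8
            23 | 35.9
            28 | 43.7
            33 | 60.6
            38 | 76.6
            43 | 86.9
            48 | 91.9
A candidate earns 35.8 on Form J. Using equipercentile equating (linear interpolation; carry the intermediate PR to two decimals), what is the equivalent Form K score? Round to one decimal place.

PR of 35.8 on Form J: 40.7 + (35.8 − 35)/(40 − 35) × (57.3 − 40.7) = 43.36
On Form K, PR 43.36 falls between score 23 (PR 35.9) and 28 (PR 43.7).
Interpolate: 23 + (43.36 − 35.9)/(43.7 − 35.9) × (28 − 23) = 27.8

27.8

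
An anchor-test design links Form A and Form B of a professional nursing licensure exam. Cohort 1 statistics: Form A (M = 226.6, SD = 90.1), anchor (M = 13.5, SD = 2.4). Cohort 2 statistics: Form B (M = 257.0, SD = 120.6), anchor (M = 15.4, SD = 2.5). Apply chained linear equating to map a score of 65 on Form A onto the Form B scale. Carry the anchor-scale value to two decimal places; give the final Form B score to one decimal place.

-42.1

Form A → anchor (Cohort 1): v = (2.4/90.1)(65 − 226.6) + 13.5 = 9.20
anchor → Form B (Cohort 2): y = (120.6/2.5)(9.20 − 15.4) + 257.0 = -42.1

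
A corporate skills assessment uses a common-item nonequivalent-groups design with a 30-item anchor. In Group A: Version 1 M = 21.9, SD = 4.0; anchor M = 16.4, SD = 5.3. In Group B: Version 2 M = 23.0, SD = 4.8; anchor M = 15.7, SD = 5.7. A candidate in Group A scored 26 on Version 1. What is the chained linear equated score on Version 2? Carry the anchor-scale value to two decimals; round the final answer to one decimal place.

28.2

Version 1 → anchor (Group A): v = (5.3/4.0)(26 − 21.9) + 16.4 = 21.83
anchor → Version 2 (Group B): y = (4.8/5.7)(21.83 − 15.7) + 23.0 = 28.2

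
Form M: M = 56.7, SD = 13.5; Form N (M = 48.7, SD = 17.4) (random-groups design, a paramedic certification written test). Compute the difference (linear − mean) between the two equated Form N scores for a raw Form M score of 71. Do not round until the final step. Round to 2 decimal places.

4.13

Mean-equated: 71 + (48.7 − 56.7) = 63.00
Linear-equated: (17.4/13.5)(71 − 56.7) + 48.7 = 67.131
Difference = 67.131 − 63.00 = 4.13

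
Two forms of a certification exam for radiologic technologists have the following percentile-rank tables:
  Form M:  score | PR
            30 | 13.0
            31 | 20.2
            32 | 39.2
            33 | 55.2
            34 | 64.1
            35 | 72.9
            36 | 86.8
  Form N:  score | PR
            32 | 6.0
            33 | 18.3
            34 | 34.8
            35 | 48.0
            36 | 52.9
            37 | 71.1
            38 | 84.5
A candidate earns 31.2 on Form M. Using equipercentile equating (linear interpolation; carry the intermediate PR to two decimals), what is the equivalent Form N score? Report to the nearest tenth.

PR of 31.2 on Form M: 20.2 + (31.2 − 31)/(32 − 31) × (39.2 − 20.2) = 24.00
On Form N, PR 24.00 falls between score 33 (PR 18.3) and 34 (PR 34.8).
Interpolate: 33 + (24.00 − 18.3)/(34.8 − 18.3) × (34 − 33) = 33.3

33.3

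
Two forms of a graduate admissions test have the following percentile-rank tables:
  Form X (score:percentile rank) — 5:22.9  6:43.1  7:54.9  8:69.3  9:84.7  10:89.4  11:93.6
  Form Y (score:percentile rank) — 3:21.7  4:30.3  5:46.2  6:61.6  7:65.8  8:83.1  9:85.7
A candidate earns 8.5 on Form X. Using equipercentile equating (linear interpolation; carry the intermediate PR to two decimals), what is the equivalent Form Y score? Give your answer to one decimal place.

PR of 8.5 on Form X: 69.3 + (8.5 − 8)/(9 − 8) × (84.7 − 69.3) = 77.00
On Form Y, PR 77.00 falls between score 7 (PR 65.8) and 8 (PR 83.1).
Interpolate: 7 + (77.00 − 65.8)/(83.1 − 65.8) × (8 − 7) = 7.6

7.6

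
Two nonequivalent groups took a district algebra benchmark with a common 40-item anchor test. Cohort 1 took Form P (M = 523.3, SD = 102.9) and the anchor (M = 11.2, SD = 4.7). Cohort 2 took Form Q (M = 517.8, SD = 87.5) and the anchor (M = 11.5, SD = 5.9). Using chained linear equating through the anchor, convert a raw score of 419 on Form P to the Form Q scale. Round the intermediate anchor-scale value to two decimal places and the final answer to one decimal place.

Form P → anchor (Cohort 1): v = (4.7/102.9)(419 − 523.3) + 11.2 = 6.44
anchor → Form Q (Cohort 2): y = (87.5/5.9)(6.44 − 11.5) + 517.8 = 442.8

442.8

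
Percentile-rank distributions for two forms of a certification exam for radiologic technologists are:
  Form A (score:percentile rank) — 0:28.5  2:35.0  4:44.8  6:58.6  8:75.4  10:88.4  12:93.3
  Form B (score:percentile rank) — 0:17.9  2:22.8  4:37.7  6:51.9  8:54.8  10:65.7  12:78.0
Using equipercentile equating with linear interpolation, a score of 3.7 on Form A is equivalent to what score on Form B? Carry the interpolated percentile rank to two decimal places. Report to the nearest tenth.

PR of 3.7 on Form A: 35.0 + (3.7 − 2)/(4 − 2) × (44.8 − 35.0) = 43.33
On Form B, PR 43.33 falls between score 4 (PR 37.7) and 6 (PR 51.9).
Interpolate: 4 + (43.33 − 37.7)/(51.9 − 37.7) × (6 − 4) = 4.8

4.8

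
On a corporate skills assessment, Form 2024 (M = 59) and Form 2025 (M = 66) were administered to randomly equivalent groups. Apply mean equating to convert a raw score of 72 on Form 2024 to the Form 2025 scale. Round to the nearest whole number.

Mean equating: y = x + (M_Y − M_X) = 72 + (66 − 59) = 79

79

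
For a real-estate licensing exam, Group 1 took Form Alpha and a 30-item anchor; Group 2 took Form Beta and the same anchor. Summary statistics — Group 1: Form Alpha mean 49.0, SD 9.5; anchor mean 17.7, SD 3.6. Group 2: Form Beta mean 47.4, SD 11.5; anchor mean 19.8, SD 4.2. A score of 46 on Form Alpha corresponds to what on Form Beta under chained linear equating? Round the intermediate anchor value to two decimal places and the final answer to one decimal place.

Form Alpha → anchor (Group 1): v = (3.6/9.5)(46 − 49.0) + 17.7 = 16.56
anchor → Form Beta (Group 2): y = (11.5/4.2)(16.56 − 19.8) + 47.4 = 38.5

38.5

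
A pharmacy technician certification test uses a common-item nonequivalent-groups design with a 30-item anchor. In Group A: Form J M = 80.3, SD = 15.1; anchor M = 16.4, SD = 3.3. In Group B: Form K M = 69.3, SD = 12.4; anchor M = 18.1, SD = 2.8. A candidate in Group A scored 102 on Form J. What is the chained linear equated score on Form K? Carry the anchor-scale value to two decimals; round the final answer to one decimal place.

82.8

Form J → anchor (Group A): v = (3.3/15.1)(102 − 80.3) + 16.4 = 21.14
anchor → Form K (Group B): y = (12.4/2.8)(21.14 − 18.1) + 69.3 = 82.8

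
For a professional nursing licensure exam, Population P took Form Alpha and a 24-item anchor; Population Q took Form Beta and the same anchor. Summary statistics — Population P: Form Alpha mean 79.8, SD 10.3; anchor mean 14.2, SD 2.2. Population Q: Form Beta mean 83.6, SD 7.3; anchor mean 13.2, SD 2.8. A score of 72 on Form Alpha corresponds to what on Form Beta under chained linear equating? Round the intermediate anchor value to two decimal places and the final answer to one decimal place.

81.9

Form Alpha → anchor (Population P): v = (2.2/10.3)(72 − 79.8) + 14.2 = 12.53
anchor → Form Beta (Population Q): y = (7.3/2.8)(12.53 − 13.2) + 83.6 = 81.9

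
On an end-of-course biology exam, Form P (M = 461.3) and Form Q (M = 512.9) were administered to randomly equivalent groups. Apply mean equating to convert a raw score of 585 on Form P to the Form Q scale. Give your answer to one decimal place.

Mean equating: y = x + (M_Y − M_X) = 585 + (512.9 − 461.3) = 636.6

636.6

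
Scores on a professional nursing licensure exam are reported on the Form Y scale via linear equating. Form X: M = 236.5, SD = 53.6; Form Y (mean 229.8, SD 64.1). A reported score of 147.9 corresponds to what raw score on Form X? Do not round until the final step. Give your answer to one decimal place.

Invert y = (SD_Y/SD_X)(x − M_X) + M_Y:
x = (SD_X/SD_Y)(y − M_Y) + M_X = (53.6/64.1)(147.9 − 229.8) + 236.5
x = 0.836193 × -81.900 + 236.5 = 168.0

168.0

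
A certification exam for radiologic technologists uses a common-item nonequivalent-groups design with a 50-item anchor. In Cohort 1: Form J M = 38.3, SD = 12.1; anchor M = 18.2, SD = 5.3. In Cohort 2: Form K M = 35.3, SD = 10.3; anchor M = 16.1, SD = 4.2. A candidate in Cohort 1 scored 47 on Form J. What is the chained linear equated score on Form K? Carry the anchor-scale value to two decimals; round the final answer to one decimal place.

Form J → anchor (Cohort 1): v = (5.3/12.1)(47 − 38.3) + 18.2 = 22.01
anchor → Form K (Cohort 2): y = (10.3/4.2)(22.01 − 16.1) + 35.3 = 49.8

49.8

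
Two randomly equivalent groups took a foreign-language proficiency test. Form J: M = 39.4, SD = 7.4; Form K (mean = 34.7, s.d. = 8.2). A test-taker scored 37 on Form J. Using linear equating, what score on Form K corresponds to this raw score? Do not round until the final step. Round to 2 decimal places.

Linear equating: y = (SD_Y/SD_X)(x − M_X) + M_Y
y = (8.2/7.4)(37 − 39.4) + 34.7
y = 1.108108 × -2.4 + 34.7 = -2.6595 + 34.7 = 32.04

32.04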